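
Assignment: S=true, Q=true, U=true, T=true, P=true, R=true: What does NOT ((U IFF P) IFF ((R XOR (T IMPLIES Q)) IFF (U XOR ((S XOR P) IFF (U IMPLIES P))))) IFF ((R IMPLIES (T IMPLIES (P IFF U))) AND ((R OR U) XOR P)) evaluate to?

false

U IFF P = true IFF true = true
T IMPLIES Q = true IMPLIES true = true
R XOR (T IMPLIES Q) = true XOR true = false
S XOR P = true XOR true = false
U IMPLIES P = true IMPLIES true = true
(S XOR P) IFF (U IMPLIES P) = false IFF true = false
U XOR ((S XOR P) IFF (U IMPLIES P)) = true XOR false = true
(R XOR (T IMPLIES Q)) IFF (U XOR ((S XOR P) IFF (U IMPLIES P))) = false IFF true = false
(U IFF P) IFF ((R XOR (T IMPLIES Q)) IFF (U XOR ((S XOR P) IFF (U IMPLIES P)))) = true IFF false = false
NOT ((U IFF P) IFF ((R XOR (T IMPLIES Q)) IFF (U XOR ((S XOR P) IFF (U IMPLIES P))))) = NOT false = true
P IFF U = true IFF true = true
T IMPLIES (P IFF U) = true IMPLIES true = true
R IMPLIES (T IMPLIES (P IFF U)) = true IMPLIES true = true
R OR U = true OR true = true
(R OR U) XOR P = true XOR true = false
(R IMPLIES (T IMPLIES (P IFF U))) AND ((R OR U) XOR P) = true AND false = false
NOT ((U IFF P) IFF ((R XOR (T IMPLIES Q)) IFF (U XOR ((S XOR P) IFF (U IMPLIES P))))) IFF ((R IMPLIES (T IMPLIES (P IFF U))) AND ((R OR U) XOR P)) = true IFF false = false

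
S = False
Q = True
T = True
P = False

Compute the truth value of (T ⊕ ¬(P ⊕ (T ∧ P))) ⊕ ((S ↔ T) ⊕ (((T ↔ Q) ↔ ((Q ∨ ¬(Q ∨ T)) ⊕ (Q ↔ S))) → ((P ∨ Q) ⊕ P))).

True

T ∧ P = True ∧ False = False
P ⊕ (T ∧ P) = False ⊕ False = False
¬(P ⊕ (T ∧ P)) = ¬False = True
T ⊕ ¬(P ⊕ (T ∧ P)) = True ⊕ True = False
S ↔ T = False ↔ True = False
T ↔ Q = True ↔ True = True
Q ∨ T = True ∨ True = True
¬(Q ∨ T) = ¬True = False
Q ∨ ¬(Q ∨ T) = True ∨ False = True
Q ↔ S = True ↔ False = False
(Q ∨ ¬(Q ∨ T)) ⊕ (Q ↔ S) = True ⊕ False = True
(T ↔ Q) ↔ ((Q ∨ ¬(Q ∨ T)) ⊕ (Q ↔ S)) = True ↔ True = True
P ∨ Q = False ∨ True = True
(P ∨ Q) ⊕ P = True ⊕ False = True
((T ↔ Q) ↔ ((Q ∨ ¬(Q ∨ T)) ⊕ (Q ↔ S))) → ((P ∨ Q) ⊕ P) = True → True = True
(S ↔ T) ⊕ (((T ↔ Q) ↔ ((Q ∨ ¬(Q ∨ T)) ⊕ (Q ↔ S))) → ((P ∨ Q) ⊕ P)) = False ⊕ True = True
(T ⊕ ¬(P ⊕ (T ∧ P))) ⊕ ((S ↔ T) ⊕ (((T ↔ Q) ↔ ((Q ∨ ¬(Q ∨ T)) ⊕ (Q ↔ S))) → ((P ∨ Q) ⊕ P))) = False ⊕ True = True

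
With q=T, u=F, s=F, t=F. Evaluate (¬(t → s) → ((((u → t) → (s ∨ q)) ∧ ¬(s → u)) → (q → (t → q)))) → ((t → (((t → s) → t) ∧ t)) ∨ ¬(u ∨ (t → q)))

T

Substituting q=T, u=F, s=F, t=F:
t → s = F → F = T
¬(t → s) = ¬T = F
u → t = F → F = T
s ∨ q = F ∨ T = T
(u → t) → (s ∨ q) = T → T = T
s → u = F → F = T
¬(s → u) = ¬T = F
((u → t) → (s ∨ q)) ∧ ¬(s → u) = T ∧ F = F
t → q = F → T = T
q → (t → q) = T → T = T
(((u → t) → (s ∨ q)) ∧ ¬(s → u)) → (q → (t → q)) = F → T = T
¬(t → s) → ((((u → t) → (s ∨ q)) ∧ ¬(s → u)) → (q → (t → q))) = F → T = T
t → s = F → F = T
(t → s) → t = T → F = F
((t → s) → t) ∧ t = F ∧ F = F
t → (((t → s) → t) ∧ t) = F → F = T
t → q = F → T = T
u ∨ (t → q) = F ∨ T = T
¬(u ∨ (t → q)) = ¬T = F
(t → (((t → s) → t) ∧ t)) ∨ ¬(u ∨ (t → q)) = T ∨ F = T
(¬(t → s) → ((((u → t) → (s ∨ q)) ∧ ¬(s → u)) → (q → (t → q)))) → ((t → (((t → s) → t) ∧ t)) ∨ ¬(u ∨ (t → q))) = T → T = T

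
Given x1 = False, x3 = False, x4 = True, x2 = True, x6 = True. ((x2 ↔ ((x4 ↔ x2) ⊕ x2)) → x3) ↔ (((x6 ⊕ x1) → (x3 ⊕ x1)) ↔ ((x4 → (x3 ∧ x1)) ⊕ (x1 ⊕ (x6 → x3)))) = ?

True

Substituting x1=False, x3=False, x4=True, x2=True, x6=True:
x4 ↔ x2 = True ↔ True = True
(x4 ↔ x2) ⊕ x2 = True ⊕ True = False
x2 ↔ ((x4 ↔ x2) ⊕ x2) = True ↔ False = False
(x2 ↔ ((x4 ↔ x2) ⊕ x2)) → x3 = False → False = True
x6 ⊕ x1 = True ⊕ False = True
x3 ⊕ x1 = False ⊕ False = False
(x6 ⊕ x1) → (x3 ⊕ x1) = True → False = False
x3 ∧ x1 = False ∧ False = False
x4 → (x3 ∧ x1) = True → False = False
x6 → x3 = True → False = False
x1 ⊕ (x6 → x3) = False ⊕ False = False
(x4 → (x3 ∧ x1)) ⊕ (x1 ⊕ (x6 → x3)) = False ⊕ False = False
((x6 ⊕ x1) → (x3 ⊕ x1)) ↔ ((x4 → (x3 ∧ x1)) ⊕ (x1 ⊕ (x6 → x3))) = False ↔ False = True
((x2 ↔ ((x4 ↔ x2) ⊕ x2)) → x3) ↔ (((x6 ⊕ x1) → (x3 ⊕ x1)) ↔ ((x4 → (x3 ∧ x1)) ⊕ (x1 ⊕ (x6 → x3)))) = True ↔ True = True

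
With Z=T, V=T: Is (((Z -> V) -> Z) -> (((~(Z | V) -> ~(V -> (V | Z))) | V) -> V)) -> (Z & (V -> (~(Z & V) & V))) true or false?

Z -> V = T -> T = T
(Z -> V) -> Z = T -> T = T
Z | V = T | T = T
~(Z | V) = ~T = F
V | Z = T | T = T
V -> (V | Z) = T -> T = T
~(V -> (V | Z)) = ~T = F
~(Z | V) -> ~(V -> (V | Z)) = F -> F = T
(~(Z | V) -> ~(V -> (V | Z))) | V = T | T = T
((~(Z | V) -> ~(V -> (V | Z))) | V) -> V = T -> T = T
((Z -> V) -> Z) -> (((~(Z | V) -> ~(V -> (V | Z))) | V) -> V) = T -> T = T
Z & V = T & T = T
~(Z & V) = ~T = F
~(Z & V) & V = F & T = F
V -> (~(Z & V) & V) = T -> F = F
Z & (V -> (~(Z & V) & V)) = T & F = F
(((Z -> V) -> Z) -> (((~(Z | V) -> ~(V -> (V | Z))) | V) -> V)) -> (Z & (V -> (~(Z & V) & V))) = T -> F = F

F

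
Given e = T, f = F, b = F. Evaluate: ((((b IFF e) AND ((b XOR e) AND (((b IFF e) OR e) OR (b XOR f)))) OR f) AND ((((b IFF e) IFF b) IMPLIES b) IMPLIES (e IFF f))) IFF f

b IFF e = F IFF T = F
b XOR e = F XOR T = T
b IFF e = F IFF T = F
(b IFF e) OR e = F OR T = T
b XOR f = F XOR F = F
((b IFF e) OR e) OR (b XOR f) = T OR F = T
(b XOR e) AND (((b IFF e) OR e) OR (b XOR f)) = T AND T = T
(b IFF e) AND ((b XOR e) AND (((b IFF e) OR e) OR (b XOR f))) = F AND T = F
((b IFF e) AND ((b XOR e) AND (((b IFF e) OR e) OR (b XOR f)))) OR f = F OR F = F
b IFF e = F IFF T = F
(b IFF e) IFF b = F IFF F = T
((b IFF e) IFF b) IMPLIES b = T IMPLIES F = F
e IFF f = T IFF F = F
(((b IFF e) IFF b) IMPLIES b) IMPLIES (e IFF f) = F IMPLIES F = T
(((b IFF e) AND ((b XOR e) AND (((b IFF e) OR e) OR (b XOR f)))) OR f) AND ((((b IFF e) IFF b) IMPLIES b) IMPLIES (e IFF f)) = F AND T = F
((((b IFF e) AND ((b XOR e) AND (((b IFF e) OR e) OR (b XOR f)))) OR f) AND ((((b IFF e) IFF b) IMPLIES b) IMPLIES (e IFF f))) IFF f = F IFF F = T

T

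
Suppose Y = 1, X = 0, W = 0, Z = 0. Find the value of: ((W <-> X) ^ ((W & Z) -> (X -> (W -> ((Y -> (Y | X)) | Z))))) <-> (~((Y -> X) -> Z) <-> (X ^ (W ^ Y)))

Substituting Y=1, X=0, W=0, Z=0:
W <-> X = 0 <-> 0 = 1
W & Z = 0 & 0 = 0
Y | X = 1 | 0 = 1
Y -> (Y | X) = 1 -> 1 = 1
(Y -> (Y | X)) | Z = 1 | 0 = 1
W -> ((Y -> (Y | X)) | Z) = 0 -> 1 = 1
X -> (W -> ((Y -> (Y | X)) | Z)) = 0 -> 1 = 1
(W & Z) -> (X -> (W -> ((Y -> (Y | X)) | Z))) = 0 -> 1 = 1
(W <-> X) ^ ((W & Z) -> (X -> (W -> ((Y -> (Y | X)) | Z)))) = 1 ^ 1 = 0
Y -> X = 1 -> 0 = 0
(Y -> X) -> Z = 0 -> 0 = 1
~((Y -> X) -> Z) = ~1 = 0
W ^ Y = 0 ^ 1 = 1
X ^ (W ^ Y) = 0 ^ 1 = 1
~((Y -> X) -> Z) <-> (X ^ (W ^ Y)) = 0 <-> 1 = 0
((W <-> X) ^ ((W & Z) -> (X -> (W -> ((Y -> (Y | X)) | Z))))) <-> (~((Y -> X) -> Z) <-> (X ^ (W ^ Y))) = 0 <-> 0 = 1

1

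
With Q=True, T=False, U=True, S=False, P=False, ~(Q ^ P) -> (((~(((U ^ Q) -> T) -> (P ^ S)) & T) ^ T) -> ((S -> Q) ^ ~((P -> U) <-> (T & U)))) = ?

Q ^ P = True ^ False = True
~(Q ^ P) = ~True = False
U ^ Q = True ^ True = False
(U ^ Q) -> T = False -> False = True
P ^ S = False ^ False = False
((U ^ Q) -> T) -> (P ^ S) = True -> False = False
~(((U ^ Q) -> T) -> (P ^ S)) = ~False = True
~(((U ^ Q) -> T) -> (P ^ S)) & T = True & False = False
(~(((U ^ Q) -> T) -> (P ^ S)) & T) ^ T = False ^ False = False
S -> Q = False -> True = True
P -> U = False -> True = True
T & U = False & True = False
(P -> U) <-> (T & U) = True <-> False = False
~((P -> U) <-> (T & U)) = ~False = True
(S -> Q) ^ ~((P -> U) <-> (T & U)) = True ^ True = False
((~(((U ^ Q) -> T) -> (P ^ S)) & T) ^ T) -> ((S -> Q) ^ ~((P -> U) <-> (T & U))) = False -> False = True
~(Q ^ P) -> (((~(((U ^ Q) -> T) -> (P ^ S)) & T) ^ T) -> ((S -> Q) ^ ~((P -> U) <-> (T & U)))) = False -> True = True

True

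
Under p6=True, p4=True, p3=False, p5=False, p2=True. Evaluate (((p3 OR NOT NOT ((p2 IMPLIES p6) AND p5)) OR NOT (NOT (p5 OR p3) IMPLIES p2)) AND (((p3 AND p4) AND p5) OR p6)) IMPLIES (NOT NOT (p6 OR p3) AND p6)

Substituting p6=True, p4=True, p3=False, p5=False, p2=True:
p2 IMPLIES p6 = True IMPLIES True = True
(p2 IMPLIES p6) AND p5 = True AND False = False
NOT ((p2 IMPLIES p6) AND p5) = NOT False = True
NOT NOT ((p2 IMPLIES p6) AND p5) = NOT True = False
p3 OR NOT NOT ((p2 IMPLIES p6) AND p5) = False OR False = False
p5 OR p3 = False OR False = False
NOT (p5 OR p3) = NOT False = True
NOT (p5 OR p3) IMPLIES p2 = True IMPLIES True = True
NOT (NOT (p5 OR p3) IMPLIES p2) = NOT True = False
(p3 OR NOT NOT ((p2 IMPLIES p6) AND p5)) OR NOT (NOT (p5 OR p3) IMPLIES p2) = False OR False = False
p3 AND p4 = False AND True = False
(p3 AND p4) AND p5 = False AND False = False
((p3 AND p4) AND p5) OR p6 = False OR True = True
((p3 OR NOT NOT ((p2 IMPLIES p6) AND p5)) OR NOT (NOT (p5 OR p3) IMPLIES p2)) AND (((p3 AND p4) AND p5) OR p6) = False AND True = False
p6 OR p3 = True OR False = True
NOT (p6 OR p3) = NOT True = False
NOT NOT (p6 OR p3) = NOT False = True
NOT NOT (p6 OR p3) AND p6 = True AND True = True
(((p3 OR NOT NOT ((p2 IMPLIES p6) AND p5)) OR NOT (NOT (p5 OR p3) IMPLIES p2)) AND (((p3 AND p4) AND p5) OR p6)) IMPLIES (NOT NOT (p6 OR p3) AND p6) = False IMPLIES True = True

True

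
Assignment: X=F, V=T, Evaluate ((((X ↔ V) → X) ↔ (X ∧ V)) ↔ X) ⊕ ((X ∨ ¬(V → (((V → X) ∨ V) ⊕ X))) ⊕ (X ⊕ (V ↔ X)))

T

Substituting X=F, V=T:
X ↔ V = F ↔ T = F
(X ↔ V) → X = F → F = T
X ∧ V = F ∧ T = F
((X ↔ V) → X) ↔ (X ∧ V) = T ↔ F = F
(((X ↔ V) → X) ↔ (X ∧ V)) ↔ X = F ↔ F = T
V → X = T → F = F
(V → X) ∨ V = F ∨ T = T
((V → X) ∨ V) ⊕ X = T ⊕ F = T
V → (((V → X) ∨ V) ⊕ X) = T → T = T
¬(V → (((V → X) ∨ V) ⊕ X)) = ¬T = F
X ∨ ¬(V → (((V → X) ∨ V) ⊕ X)) = F ∨ F = F
V ↔ X = T ↔ F = F
X ⊕ (V ↔ X) = F ⊕ F = F
(X ∨ ¬(V → (((V → X) ∨ V) ⊕ X))) ⊕ (X ⊕ (V ↔ X)) = F ⊕ F = F
((((X ↔ V) → X) ↔ (X ∧ V)) ↔ X) ⊕ ((X ∨ ¬(V → (((V → X) ∨ V) ⊕ X))) ⊕ (X ⊕ (V ↔ X))) = T ⊕ F = T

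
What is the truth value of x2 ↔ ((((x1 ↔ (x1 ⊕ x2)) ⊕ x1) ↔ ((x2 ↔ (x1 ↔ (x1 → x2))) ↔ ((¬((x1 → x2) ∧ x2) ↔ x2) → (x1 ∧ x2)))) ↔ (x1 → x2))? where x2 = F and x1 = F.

Substituting x2=F, x1=F:
x1 ⊕ x2 = F ⊕ F = F
x1 ↔ (x1 ⊕ x2) = F ↔ F = T
(x1 ↔ (x1 ⊕ x2)) ⊕ x1 = T ⊕ F = T
x1 → x2 = F → F = T
x1 ↔ (x1 → x2) = F ↔ T = F
x2 ↔ (x1 ↔ (x1 → x2)) = F ↔ F = T
x1 → x2 = F → F = T
(x1 → x2) ∧ x2 = T ∧ F = F
¬((x1 → x2) ∧ x2) = ¬F = T
¬((x1 → x2) ∧ x2) ↔ x2 = T ↔ F = F
x1 ∧ x2 = F ∧ F = F
(¬((x1 → x2) ∧ x2) ↔ x2) → (x1 ∧ x2) = F → F = T
(x2 ↔ (x1 ↔ (x1 → x2))) ↔ ((¬((x1 → x2) ∧ x2) ↔ x2) → (x1 ∧ x2)) = T ↔ T = T
((x1 ↔ (x1 ⊕ x2)) ⊕ x1) ↔ ((x2 ↔ (x1 ↔ (x1 → x2))) ↔ ((¬((x1 → x2) ∧ x2) ↔ x2) → (x1 ∧ x2))) = T ↔ T = T
x1 → x2 = F → F = T
(((x1 ↔ (x1 ⊕ x2)) ⊕ x1) ↔ ((x2 ↔ (x1 ↔ (x1 → x2))) ↔ ((¬((x1 → x2) ∧ x2) ↔ x2) → (x1 ∧ x2)))) ↔ (x1 → x2) = T ↔ T = T
x2 ↔ ((((x1 ↔ (x1 ⊕ x2)) ⊕ x1) ↔ ((x2 ↔ (x1 ↔ (x1 → x2))) ↔ ((¬((x1 → x2) ∧ x2) ↔ x2) → (x1 ∧ x2)))) ↔ (x1 → x2)) = F ↔ T = F

F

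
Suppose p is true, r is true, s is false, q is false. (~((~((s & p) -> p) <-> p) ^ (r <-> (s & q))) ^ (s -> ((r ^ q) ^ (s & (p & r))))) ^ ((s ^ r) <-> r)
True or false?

s & p = F & T = F
(s & p) -> p = F -> T = T
~((s & p) -> p) = ~T = F
~((s & p) -> p) <-> p = F <-> T = F
s & q = F & F = F
r <-> (s & q) = T <-> F = F
(~((s & p) -> p) <-> p) ^ (r <-> (s & q)) = F ^ F = F
~((~((s & p) -> p) <-> p) ^ (r <-> (s & q))) = ~F = T
r ^ q = T ^ F = T
p & r = T & T = T
s & (p & r) = F & T = F
(r ^ q) ^ (s & (p & r)) = T ^ F = T
s -> ((r ^ q) ^ (s & (p & r))) = F -> T = T
~((~((s & p) -> p) <-> p) ^ (r <-> (s & q))) ^ (s -> ((r ^ q) ^ (s & (p & r)))) = T ^ T = F
s ^ r = F ^ T = T
(s ^ r) <-> r = T <-> T = T
(~((~((s & p) -> p) <-> p) ^ (r <-> (s & q))) ^ (s -> ((r ^ q) ^ (s & (p & r))))) ^ ((s ^ r) <-> r) = F ^ T = T

T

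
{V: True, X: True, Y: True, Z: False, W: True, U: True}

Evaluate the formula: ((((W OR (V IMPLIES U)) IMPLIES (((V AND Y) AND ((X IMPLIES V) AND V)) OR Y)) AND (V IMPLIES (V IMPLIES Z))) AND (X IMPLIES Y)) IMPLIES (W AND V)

True

V IMPLIES U = True IMPLIES True = True
W OR (V IMPLIES U) = True OR True = True
V AND Y = True AND True = True
X IMPLIES V = True IMPLIES True = True
(X IMPLIES V) AND V = True AND True = True
(V AND Y) AND ((X IMPLIES V) AND V) = True AND True = True
((V AND Y) AND ((X IMPLIES V) AND V)) OR Y = True OR True = True
(W OR (V IMPLIES U)) IMPLIES (((V AND Y) AND ((X IMPLIES V) AND V)) OR Y) = True IMPLIES True = True
V IMPLIES Z = True IMPLIES False = False
V IMPLIES (V IMPLIES Z) = True IMPLIES False = False
((W OR (V IMPLIES U)) IMPLIES (((V AND Y) AND ((X IMPLIES V) AND V)) OR Y)) AND (V IMPLIES (V IMPLIES Z)) = True AND False = False
X IMPLIES Y = True IMPLIES True = True
(((W OR (V IMPLIES U)) IMPLIES (((V AND Y) AND ((X IMPLIES V) AND V)) OR Y)) AND (V IMPLIES (V IMPLIES Z))) AND (X IMPLIES Y) = False AND True = False
W AND V = True AND True = True
((((W OR (V IMPLIES U)) IMPLIES (((V AND Y) AND ((X IMPLIES V) AND V)) OR Y)) AND (V IMPLIES (V IMPLIES Z))) AND (X IMPLIES Y)) IMPLIES (W AND V) = False IMPLIES True = True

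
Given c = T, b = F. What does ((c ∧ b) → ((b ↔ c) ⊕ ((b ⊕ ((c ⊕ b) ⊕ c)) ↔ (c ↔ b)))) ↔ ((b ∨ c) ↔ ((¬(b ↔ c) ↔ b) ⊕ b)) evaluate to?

F

c ∧ b = T ∧ F = F
b ↔ c = F ↔ T = F
c ⊕ b = T ⊕ F = T
(c ⊕ b) ⊕ c = T ⊕ T = F
b ⊕ ((c ⊕ b) ⊕ c) = F ⊕ F = F
c ↔ b = T ↔ F = F
(b ⊕ ((c ⊕ b) ⊕ c)) ↔ (c ↔ b) = F ↔ F = T
(b ↔ c) ⊕ ((b ⊕ ((c ⊕ b) ⊕ c)) ↔ (c ↔ b)) = F ⊕ T = T
(c ∧ b) → ((b ↔ c) ⊕ ((b ⊕ ((c ⊕ b) ⊕ c)) ↔ (c ↔ b))) = F → T = T
b ∨ c = F ∨ T = T
b ↔ c = F ↔ T = F
¬(b ↔ c) = ¬F = T
¬(b ↔ c) ↔ b = T ↔ F = F
(¬(b ↔ c) ↔ b) ⊕ b = F ⊕ F = F
(b ∨ c) ↔ ((¬(b ↔ c) ↔ b) ⊕ b) = T ↔ F = F
((c ∧ b) → ((b ↔ c) ⊕ ((b ⊕ ((c ⊕ b) ⊕ c)) ↔ (c ↔ b)))) ↔ ((b ∨ c) ↔ ((¬(b ↔ c) ↔ b) ⊕ b)) = T ↔ F = F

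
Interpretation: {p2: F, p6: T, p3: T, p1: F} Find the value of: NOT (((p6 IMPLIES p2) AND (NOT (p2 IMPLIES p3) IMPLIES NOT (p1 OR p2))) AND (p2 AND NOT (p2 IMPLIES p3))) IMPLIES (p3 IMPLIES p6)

p6 IMPLIES p2 = T IMPLIES F = F
p2 IMPLIES p3 = F IMPLIES T = T
NOT (p2 IMPLIES p3) = NOT T = F
p1 OR p2 = F OR F = F
NOT (p1 OR p2) = NOT F = T
NOT (p2 IMPLIES p3) IMPLIES NOT (p1 OR p2) = F IMPLIES T = T
(p6 IMPLIES p2) AND (NOT (p2 IMPLIES p3) IMPLIES NOT (p1 OR p2)) = F AND T = F
p2 IMPLIES p3 = F IMPLIES T = T
NOT (p2 IMPLIES p3) = NOT T = F
p2 AND NOT (p2 IMPLIES p3) = F AND F = F
((p6 IMPLIES p2) AND (NOT (p2 IMPLIES p3) IMPLIES NOT (p1 OR p2))) AND (p2 AND NOT (p2 IMPLIES p3)) = F AND F = F
NOT (((p6 IMPLIES p2) AND (NOT (p2 IMPLIES p3) IMPLIES NOT (p1 OR p2))) AND (p2 AND NOT (p2 IMPLIES p3))) = NOT F = T
p3 IMPLIES p6 = T IMPLIES T = T
NOT (((p6 IMPLIES p2) AND (NOT (p2 IMPLIES p3) IMPLIES NOT (p1 OR p2))) AND (p2 AND NOT (p2 IMPLIES p3))) IMPLIES (p3 IMPLIES p6) = T IMPLIES T = T

T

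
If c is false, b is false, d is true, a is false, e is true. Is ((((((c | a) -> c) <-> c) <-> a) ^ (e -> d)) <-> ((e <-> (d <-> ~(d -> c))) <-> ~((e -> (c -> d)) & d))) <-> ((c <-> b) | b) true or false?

c | a = False | False = False
(c | a) -> c = False -> False = True
((c | a) -> c) <-> c = True <-> False = False
(((c | a) -> c) <-> c) <-> a = False <-> False = True
e -> d = True -> True = True
((((c | a) -> c) <-> c) <-> a) ^ (e -> d) = True ^ True = False
d -> c = True -> False = False
~(d -> c) = ~False = True
d <-> ~(d -> c) = True <-> True = True
e <-> (d <-> ~(d -> c)) = True <-> True = True
c -> d = False -> True = True
e -> (c -> d) = True -> True = True
(e -> (c -> d)) & d = True & True = True
~((e -> (c -> d)) & d) = ~True = False
(e <-> (d <-> ~(d -> c))) <-> ~((e -> (c -> d)) & d) = True <-> False = False
(((((c | a) -> c) <-> c) <-> a) ^ (e -> d)) <-> ((e <-> (d <-> ~(d -> c))) <-> ~((e -> (c -> d)) & d)) = False <-> False = True
c <-> b = False <-> False = True
(c <-> b) | b = True | False = True
((((((c | a) -> c) <-> c) <-> a) ^ (e -> d)) <-> ((e <-> (d <-> ~(d -> c))) <-> ~((e -> (c -> d)) & d))) <-> ((c <-> b) | b) = True <-> True = True

True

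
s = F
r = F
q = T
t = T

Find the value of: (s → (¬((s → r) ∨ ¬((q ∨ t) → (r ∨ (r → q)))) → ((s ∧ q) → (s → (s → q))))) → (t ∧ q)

s → r = F → F = T
q ∨ t = T ∨ T = T
r → q = F → T = T
r ∨ (r → q) = F ∨ T = T
(q ∨ t) → (r ∨ (r → q)) = T → T = T
¬((q ∨ t) → (r ∨ (r → q))) = ¬T = F
(s → r) ∨ ¬((q ∨ t) → (r ∨ (r → q))) = T ∨ F = T
¬((s → r) ∨ ¬((q ∨ t) → (r ∨ (r → q)))) = ¬T = F
s ∧ q = F ∧ T = F
s → q = F → T = T
s → (s → q) = F → T = T
(s ∧ q) → (s → (s → q)) = F → T = T
¬((s → r) ∨ ¬((q ∨ t) → (r ∨ (r → q)))) → ((s ∧ q) → (s → (s → q))) = F → T = T
s → (¬((s → r) ∨ ¬((q ∨ t) → (r ∨ (r → q)))) → ((s ∧ q) → (s → (s → q)))) = F → T = T
t ∧ q = T ∧ T = T
(s → (¬((s → r) ∨ ¬((q ∨ t) → (r ∨ (r → q)))) → ((s ∧ q) → (s → (s → q))))) → (t ∧ q) = T → T = T

T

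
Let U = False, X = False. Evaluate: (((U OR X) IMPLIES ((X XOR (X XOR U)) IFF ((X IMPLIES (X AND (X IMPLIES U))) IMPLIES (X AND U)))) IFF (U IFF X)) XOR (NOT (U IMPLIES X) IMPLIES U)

U OR X = False OR False = False
X XOR U = False XOR False = False
X XOR (X XOR U) = False XOR False = False
X IMPLIES U = False IMPLIES False = True
X AND (X IMPLIES U) = False AND True = False
X IMPLIES (X AND (X IMPLIES U)) = False IMPLIES False = True
X AND U = False AND False = False
(X IMPLIES (X AND (X IMPLIES U))) IMPLIES (X AND U) = True IMPLIES False = False
(X XOR (X XOR U)) IFF ((X IMPLIES (X AND (X IMPLIES U))) IMPLIES (X AND U)) = False IFF False = True
(U OR X) IMPLIES ((X XOR (X XOR U)) IFF ((X IMPLIES (X AND (X IMPLIES U))) IMPLIES (X AND U))) = False IMPLIES True = True
U IFF X = False IFF False = True
((U OR X) IMPLIES ((X XOR (X XOR U)) IFF ((X IMPLIES (X AND (X IMPLIES U))) IMPLIES (X AND U)))) IFF (U IFF X) = True IFF True = True
U IMPLIES X = False IMPLIES False = True
NOT (U IMPLIES X) = NOT True = False
NOT (U IMPLIES X) IMPLIES U = False IMPLIES False = True
(((U OR X) IMPLIES ((X XOR (X XOR U)) IFF ((X IMPLIES (X AND (X IMPLIES U))) IMPLIES (X AND U)))) IFF (U IFF X)) XOR (NOT (U IMPLIES X) IMPLIES U) = True XOR True = False

False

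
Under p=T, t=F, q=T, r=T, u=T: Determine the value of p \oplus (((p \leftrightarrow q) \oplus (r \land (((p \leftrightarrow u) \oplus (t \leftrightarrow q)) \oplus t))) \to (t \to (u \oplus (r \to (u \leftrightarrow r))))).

F

p \leftrightarrow q = T \leftrightarrow T = T
p \leftrightarrow u = T \leftrightarrow T = T
t \leftrightarrow q = F \leftrightarrow T = F
(p \leftrightarrow u) \oplus (t \leftrightarrow q) = T \oplus F = T
((p \leftrightarrow u) \oplus (t \leftrightarrow q)) \oplus t = T \oplus F = T
r \land (((p \leftrightarrow u) \oplus (t \leftrightarrow q)) \oplus t) = T \land T = T
(p \leftrightarrow q) \oplus (r \land (((p \leftrightarrow u) \oplus (t \leftrightarrow q)) \oplus t)) = T \oplus T = F
u \leftrightarrow r = T \leftrightarrow T = T
r \to (u \leftrightarrow r) = T \to T = T
u \oplus (r \to (u \leftrightarrow r)) = T \oplus T = F
t \to (u \oplus (r \to (u \leftrightarrow r))) = F \to F = T
((p \leftrightarrow q) \oplus (r \land (((p \leftrightarrow u) \oplus (t \leftrightarrow q)) \oplus t))) \to (t \to (u \oplus (r \to (u \leftrightarrow r)))) = F \to T = T
p \oplus (((p \leftrightarrow q) \oplus (r \land (((p \leftrightarrow u) \oplus (t \leftrightarrow q)) \oplus t))) \to (t \to (u \oplus (r \to (u \leftrightarrow r))))) = T \oplus T = F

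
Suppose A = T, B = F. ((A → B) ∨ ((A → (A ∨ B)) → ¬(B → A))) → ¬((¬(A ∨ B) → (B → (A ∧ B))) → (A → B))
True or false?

Substituting A=T, B=F:
A → B = T → F = F
A ∨ B = T ∨ F = T
A → (A ∨ B) = T → T = T
B → A = F → T = T
¬(B → A) = ¬T = F
(A → (A ∨ B)) → ¬(B → A) = T → F = F
(A → B) ∨ ((A → (A ∨ B)) → ¬(B → A)) = F ∨ F = F
A ∨ B = T ∨ F = T
¬(A ∨ B) = ¬T = F
A ∧ B = T ∧ F = F
B → (A ∧ B) = F → F = T
¬(A ∨ B) → (B → (A ∧ B)) = F → T = T
A → B = T → F = F
(¬(A ∨ B) → (B → (A ∧ B))) → (A → B) = T → F = F
¬((¬(A ∨ B) → (B → (A ∧ B))) → (A → B)) = ¬F = T
((A → B) ∨ ((A → (A ∨ B)) → ¬(B → A))) → ¬((¬(A ∨ B) → (B → (A ∧ B))) → (A → B)) = F → T = T

T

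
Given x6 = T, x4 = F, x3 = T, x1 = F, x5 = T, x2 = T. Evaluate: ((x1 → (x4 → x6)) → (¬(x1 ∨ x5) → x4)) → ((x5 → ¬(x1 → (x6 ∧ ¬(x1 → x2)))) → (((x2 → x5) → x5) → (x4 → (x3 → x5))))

T

x4 → x6 = F → T = T
x1 → (x4 → x6) = F → T = T
x1 ∨ x5 = F ∨ T = T
¬(x1 ∨ x5) = ¬T = F
¬(x1 ∨ x5) → x4 = F → F = T
(x1 → (x4 → x6)) → (¬(x1 ∨ x5) → x4) = T → T = T
x1 → x2 = F → T = T
¬(x1 → x2) = ¬T = F
x6 ∧ ¬(x1 → x2) = T ∧ F = F
x1 → (x6 ∧ ¬(x1 → x2)) = F → F = T
¬(x1 → (x6 ∧ ¬(x1 → x2))) = ¬T = F
x5 → ¬(x1 → (x6 ∧ ¬(x1 → x2))) = T → F = F
x2 → x5 = T → T = T
(x2 → x5) → x5 = T → T = T
x3 → x5 = T → T = T
x4 → (x3 → x5) = F → T = T
((x2 → x5) → x5) → (x4 → (x3 → x5)) = T → T = T
(x5 → ¬(x1 → (x6 ∧ ¬(x1 → x2)))) → (((x2 → x5) → x5) → (x4 → (x3 → x5))) = F → T = T
((x1 → (x4 → x6)) → (¬(x1 ∨ x5) → x4)) → ((x5 → ¬(x1 → (x6 ∧ ¬(x1 → x2)))) → (((x2 → x5) → x5) → (x4 → (x3 → x5)))) = T → T = T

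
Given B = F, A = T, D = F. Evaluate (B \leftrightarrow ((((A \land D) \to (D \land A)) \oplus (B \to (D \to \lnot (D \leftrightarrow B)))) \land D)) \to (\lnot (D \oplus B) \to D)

F

A \land D = T \land F = F
D \land A = F \land T = F
(A \land D) \to (D \land A) = F \to F = T
D \leftrightarrow B = F \leftrightarrow F = T
\lnot (D \leftrightarrow B) = \lnot T = F
D \to \lnot (D \leftrightarrow B) = F \to F = T
B \to (D \to \lnot (D \leftrightarrow B)) = F \to T = T
((A \land D) \to (D \land A)) \oplus (B \to (D \to \lnot (D \leftrightarrow B))) = T \oplus T = F
(((A \land D) \to (D \land A)) \oplus (B \to (D \to \lnot (D \leftrightarrow B)))) \land D = F \land F = F
B \leftrightarrow ((((A \land D) \to (D \land A)) \oplus (B \to (D \to \lnot (D \leftrightarrow B)))) \land D) = F \leftrightarrow F = T
D \oplus B = F \oplus F = F
\lnot (D \oplus B) = \lnot F = T
\lnot (D \oplus B) \to D = T \to F = F
(B \leftrightarrow ((((A \land D) \to (D \land A)) \oplus (B \to (D \to \lnot (D \leftrightarrow B)))) \land D)) \to (\lnot (D \oplus B) \to D) = T \to F = F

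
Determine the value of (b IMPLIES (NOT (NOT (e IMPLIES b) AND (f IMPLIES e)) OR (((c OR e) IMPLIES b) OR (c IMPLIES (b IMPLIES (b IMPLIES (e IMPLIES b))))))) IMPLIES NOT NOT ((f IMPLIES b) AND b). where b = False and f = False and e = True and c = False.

Substituting b=False, f=False, e=True, c=False:
e IMPLIES b = True IMPLIES False = False
NOT (e IMPLIES b) = NOT False = True
f IMPLIES e = False IMPLIES True = True
NOT (e IMPLIES b) AND (f IMPLIES e) = True AND True = True
NOT (NOT (e IMPLIES b) AND (f IMPLIES e)) = NOT True = False
c OR e = False OR True = True
(c OR e) IMPLIES b = True IMPLIES False = False
e IMPLIES b = True IMPLIES False = False
b IMPLIES (e IMPLIES b) = False IMPLIES False = True
b IMPLIES (b IMPLIES (e IMPLIES b)) = False IMPLIES True = True
c IMPLIES (b IMPLIES (b IMPLIES (e IMPLIES b))) = False IMPLIES True = True
((c OR e) IMPLIES b) OR (c IMPLIES (b IMPLIES (b IMPLIES (e IMPLIES b)))) = False OR True = True
NOT (NOT (e IMPLIES b) AND (f IMPLIES e)) OR (((c OR e) IMPLIES b) OR (c IMPLIES (b IMPLIES (b IMPLIES (e IMPLIES b))))) = False OR True = True
b IMPLIES (NOT (NOT (e IMPLIES b) AND (f IMPLIES e)) OR (((c OR e) IMPLIES b) OR (c IMPLIES (b IMPLIES (b IMPLIES (e IMPLIES b)))))) = False IMPLIES True = True
f IMPLIES b = False IMPLIES False = True
(f IMPLIES b) AND b = True AND False = False
NOT ((f IMPLIES b) AND b) = NOT False = True
NOT NOT ((f IMPLIES b) AND b) = NOT True = False
(b IMPLIES (NOT (NOT (e IMPLIES b) AND (f IMPLIES e)) OR (((c OR e) IMPLIES b) OR (c IMPLIES (b IMPLIES (b IMPLIES (e IMPLIES b))))))) IMPLIES NOT NOT ((f IMPLIES b) AND b) = True IMPLIES False = False

False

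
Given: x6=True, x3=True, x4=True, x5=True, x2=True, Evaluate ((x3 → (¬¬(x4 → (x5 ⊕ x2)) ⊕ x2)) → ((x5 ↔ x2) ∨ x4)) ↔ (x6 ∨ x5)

Substituting x6=True, x3=True, x4=True, x5=True, x2=True:
x5 ⊕ x2 = True ⊕ True = False
x4 → (x5 ⊕ x2) = True → False = False
¬(x4 → (x5 ⊕ x2)) = ¬False = True
¬¬(x4 → (x5 ⊕ x2)) = ¬True = False
¬¬(x4 → (x5 ⊕ x2)) ⊕ x2 = False ⊕ True = True
x3 → (¬¬(x4 → (x5 ⊕ x2)) ⊕ x2) = True → True = True
x5 ↔ x2 = True ↔ True = True
(x5 ↔ x2) ∨ x4 = True ∨ True = True
(x3 → (¬¬(x4 → (x5 ⊕ x2)) ⊕ x2)) → ((x5 ↔ x2) ∨ x4) = True → True = True
x6 ∨ x5 = True ∨ True = True
((x3 → (¬¬(x4 → (x5 ⊕ x2)) ⊕ x2)) → ((x5 ↔ x2) ∨ x4)) ↔ (x6 ∨ x5) = True ↔ True = True

True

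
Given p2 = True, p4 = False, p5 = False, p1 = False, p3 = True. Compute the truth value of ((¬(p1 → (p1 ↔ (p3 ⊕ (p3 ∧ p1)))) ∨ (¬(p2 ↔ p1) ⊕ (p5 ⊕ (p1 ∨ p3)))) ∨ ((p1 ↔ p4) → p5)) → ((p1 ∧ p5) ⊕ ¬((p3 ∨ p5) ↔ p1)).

True

p3 ∧ p1 = True ∧ False = False
p3 ⊕ (p3 ∧ p1) = True ⊕ False = True
p1 ↔ (p3 ⊕ (p3 ∧ p1)) = False ↔ True = False
p1 → (p1 ↔ (p3 ⊕ (p3 ∧ p1))) = False → False = True
¬(p1 → (p1 ↔ (p3 ⊕ (p3 ∧ p1)))) = ¬True = False
p2 ↔ p1 = True ↔ False = False
¬(p2 ↔ p1) = ¬False = True
p1 ∨ p3 = False ∨ True = True
p5 ⊕ (p1 ∨ p3) = False ⊕ True = True
¬(p2 ↔ p1) ⊕ (p5 ⊕ (p1 ∨ p3)) = True ⊕ True = False
¬(p1 → (p1 ↔ (p3 ⊕ (p3 ∧ p1)))) ∨ (¬(p2 ↔ p1) ⊕ (p5 ⊕ (p1 ∨ p3))) = False ∨ False = False
p1 ↔ p4 = False ↔ False = True
(p1 ↔ p4) → p5 = True → False = False
(¬(p1 → (p1 ↔ (p3 ⊕ (p3 ∧ p1)))) ∨ (¬(p2 ↔ p1) ⊕ (p5 ⊕ (p1 ∨ p3)))) ∨ ((p1 ↔ p4) → p5) = False ∨ False = False
p1 ∧ p5 = False ∧ False = False
p3 ∨ p5 = True ∨ False = True
(p3 ∨ p5) ↔ p1 = True ↔ False = False
¬((p3 ∨ p5) ↔ p1) = ¬False = True
(p1 ∧ p5) ⊕ ¬((p3 ∨ p5) ↔ p1) = False ⊕ True = True
((¬(p1 → (p1 ↔ (p3 ⊕ (p3 ∧ p1)))) ∨ (¬(p2 ↔ p1) ⊕ (p5 ⊕ (p1 ∨ p3)))) ∨ ((p1 ↔ p4) → p5)) → ((p1 ∧ p5) ⊕ ¬((p3 ∨ p5) ↔ p1)) = False → True = True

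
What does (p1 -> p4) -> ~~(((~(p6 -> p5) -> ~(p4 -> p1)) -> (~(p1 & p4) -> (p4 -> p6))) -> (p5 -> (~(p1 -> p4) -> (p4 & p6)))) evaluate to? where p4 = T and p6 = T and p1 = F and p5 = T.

p1 -> p4 = F -> T = T
p6 -> p5 = T -> T = T
~(p6 -> p5) = ~T = F
p4 -> p1 = T -> F = F
~(p4 -> p1) = ~F = T
~(p6 -> p5) -> ~(p4 -> p1) = F -> T = T
p1 & p4 = F & T = F
~(p1 & p4) = ~F = T
p4 -> p6 = T -> T = T
~(p1 & p4) -> (p4 -> p6) = T -> T = T
(~(p6 -> p5) -> ~(p4 -> p1)) -> (~(p1 & p4) -> (p4 -> p6)) = T -> T = T
p1 -> p4 = F -> T = T
~(p1 -> p4) = ~T = F
p4 & p6 = T & T = T
~(p1 -> p4) -> (p4 & p6) = F -> T = T
p5 -> (~(p1 -> p4) -> (p4 & p6)) = T -> T = T
((~(p6 -> p5) -> ~(p4 -> p1)) -> (~(p1 & p4) -> (p4 -> p6))) -> (p5 -> (~(p1 -> p4) -> (p4 & p6))) = T -> T = T
~(((~(p6 -> p5) -> ~(p4 -> p1)) -> (~(p1 & p4) -> (p4 -> p6))) -> (p5 -> (~(p1 -> p4) -> (p4 & p6)))) = ~T = F
~~(((~(p6 -> p5) -> ~(p4 -> p1)) -> (~(p1 & p4) -> (p4 -> p6))) -> (p5 -> (~(p1 -> p4) -> (p4 & p6)))) = ~F = T
(p1 -> p4) -> ~~(((~(p6 -> p5) -> ~(p4 -> p1)) -> (~(p1 & p4) -> (p4 -> p6))) -> (p5 -> (~(p1 -> p4) -> (p4 & p6)))) = T -> T = T

T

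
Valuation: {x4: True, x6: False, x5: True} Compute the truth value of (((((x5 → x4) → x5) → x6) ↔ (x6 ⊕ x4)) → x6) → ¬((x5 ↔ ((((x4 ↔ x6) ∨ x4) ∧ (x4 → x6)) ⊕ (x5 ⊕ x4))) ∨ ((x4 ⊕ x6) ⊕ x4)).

True

x5 → x4 = True → True = True
(x5 → x4) → x5 = True → True = True
((x5 → x4) → x5) → x6 = True → False = False
x6 ⊕ x4 = False ⊕ True = True
(((x5 → x4) → x5) → x6) ↔ (x6 ⊕ x4) = False ↔ True = False
((((x5 → x4) → x5) → x6) ↔ (x6 ⊕ x4)) → x6 = False → False = True
x4 ↔ x6 = True ↔ False = False
(x4 ↔ x6) ∨ x4 = False ∨ True = True
x4 → x6 = True → False = False
((x4 ↔ x6) ∨ x4) ∧ (x4 → x6) = True ∧ False = False
x5 ⊕ x4 = True ⊕ True = False
(((x4 ↔ x6) ∨ x4) ∧ (x4 → x6)) ⊕ (x5 ⊕ x4) = False ⊕ False = False
x5 ↔ ((((x4 ↔ x6) ∨ x4) ∧ (x4 → x6)) ⊕ (x5 ⊕ x4)) = True ↔ False = False
x4 ⊕ x6 = True ⊕ False = True
(x4 ⊕ x6) ⊕ x4 = True ⊕ True = False
(x5 ↔ ((((x4 ↔ x6) ∨ x4) ∧ (x4 → x6)) ⊕ (x5 ⊕ x4))) ∨ ((x4 ⊕ x6) ⊕ x4) = False ∨ False = False
¬((x5 ↔ ((((x4 ↔ x6) ∨ x4) ∧ (x4 → x6)) ⊕ (x5 ⊕ x4))) ∨ ((x4 ⊕ x6) ⊕ x4)) = ¬False = True
(((((x5 → x4) → x5) → x6) ↔ (x6 ⊕ x4)) → x6) → ¬((x5 ↔ ((((x4 ↔ x6) ∨ x4) ∧ (x4 → x6)) ⊕ (x5 ⊕ x4))) ∨ ((x4 ⊕ x6) ⊕ x4)) = True → True = True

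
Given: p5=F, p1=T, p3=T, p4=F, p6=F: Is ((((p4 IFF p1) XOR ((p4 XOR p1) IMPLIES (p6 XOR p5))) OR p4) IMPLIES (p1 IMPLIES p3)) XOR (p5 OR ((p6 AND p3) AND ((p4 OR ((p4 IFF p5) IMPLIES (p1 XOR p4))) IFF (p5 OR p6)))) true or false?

p4 IFF p1 = F IFF T = F
p4 XOR p1 = F XOR T = T
p6 XOR p5 = F XOR F = F
(p4 XOR p1) IMPLIES (p6 XOR p5) = T IMPLIES F = F
(p4 IFF p1) XOR ((p4 XOR p1) IMPLIES (p6 XOR p5)) = F XOR F = F
((p4 IFF p1) XOR ((p4 XOR p1) IMPLIES (p6 XOR p5))) OR p4 = F OR F = F
p1 IMPLIES p3 = T IMPLIES T = T
(((p4 IFF p1) XOR ((p4 XOR p1) IMPLIES (p6 XOR p5))) OR p4) IMPLIES (p1 IMPLIES p3) = F IMPLIES T = T
p6 AND p3 = F AND T = F
p4 IFF p5 = F IFF F = T
p1 XOR p4 = T XOR F = T
(p4 IFF p5) IMPLIES (p1 XOR p4) = T IMPLIES T = T
p4 OR ((p4 IFF p5) IMPLIES (p1 XOR p4)) = F OR T = T
p5 OR p6 = F OR F = F
(p4 OR ((p4 IFF p5) IMPLIES (p1 XOR p4))) IFF (p5 OR p6) = T IFF F = F
(p6 AND p3) AND ((p4 OR ((p4 IFF p5) IMPLIES (p1 XOR p4))) IFF (p5 OR p6)) = F AND F = F
p5 OR ((p6 AND p3) AND ((p4 OR ((p4 IFF p5) IMPLIES (p1 XOR p4))) IFF (p5 OR p6))) = F OR F = F
((((p4 IFF p1) XOR ((p4 XOR p1) IMPLIES (p6 XOR p5))) OR p4) IMPLIES (p1 IMPLIES p3)) XOR (p5 OR ((p6 AND p3) AND ((p4 OR ((p4 IFF p5) IMPLIES (p1 XOR p4))) IFF (p5 OR p6)))) = T XOR F = T

T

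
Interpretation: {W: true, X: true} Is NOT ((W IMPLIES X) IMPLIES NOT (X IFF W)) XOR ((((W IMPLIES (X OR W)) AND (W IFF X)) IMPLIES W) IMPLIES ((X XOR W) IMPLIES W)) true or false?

W IMPLIES X = true IMPLIES true = true
X IFF W = true IFF true = true
NOT (X IFF W) = NOT true = false
(W IMPLIES X) IMPLIES NOT (X IFF W) = true IMPLIES false = false
NOT ((W IMPLIES X) IMPLIES NOT (X IFF W)) = NOT false = true
X OR W = true OR true = true
W IMPLIES (X OR W) = true IMPLIES true = true
W IFF X = true IFF true = true
(W IMPLIES (X OR W)) AND (W IFF X) = true AND true = true
((W IMPLIES (X OR W)) AND (W IFF X)) IMPLIES W = true IMPLIES true = true
X XOR W = true XOR true = false
(X XOR W) IMPLIES W = false IMPLIES true = true
(((W IMPLIES (X OR W)) AND (W IFF X)) IMPLIES W) IMPLIES ((X XOR W) IMPLIES W) = true IMPLIES true = true
NOT ((W IMPLIES X) IMPLIES NOT (X IFF W)) XOR ((((W IMPLIES (X OR W)) AND (W IFF X)) IMPLIES W) IMPLIES ((X XOR W) IMPLIES W)) = true XOR true = false

false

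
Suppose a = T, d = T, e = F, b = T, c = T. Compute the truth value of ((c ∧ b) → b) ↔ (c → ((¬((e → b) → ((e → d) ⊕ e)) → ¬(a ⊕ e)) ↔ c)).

T

c ∧ b = T ∧ T = T
(c ∧ b) → b = T → T = T
e → b = F → T = T
e → d = F → T = T
(e → d) ⊕ e = T ⊕ F = T
(e → b) → ((e → d) ⊕ e) = T → T = T
¬((e → b) → ((e → d) ⊕ e)) = ¬T = F
a ⊕ e = T ⊕ F = T
¬(a ⊕ e) = ¬T = F
¬((e → b) → ((e → d) ⊕ e)) → ¬(a ⊕ e) = F → F = T
(¬((e → b) → ((e → d) ⊕ e)) → ¬(a ⊕ e)) ↔ c = T ↔ T = T
c → ((¬((e → b) → ((e → d) ⊕ e)) → ¬(a ⊕ e)) ↔ c) = T → T = T
((c ∧ b) → b) ↔ (c → ((¬((e → b) → ((e → d) ⊕ e)) → ¬(a ⊕ e)) ↔ c)) = T ↔ T = T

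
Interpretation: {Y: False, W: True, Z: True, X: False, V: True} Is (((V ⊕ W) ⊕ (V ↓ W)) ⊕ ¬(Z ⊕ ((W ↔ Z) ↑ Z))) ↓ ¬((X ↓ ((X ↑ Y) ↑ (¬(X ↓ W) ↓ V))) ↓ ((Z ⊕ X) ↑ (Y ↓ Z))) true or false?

False

Substituting Y=False, W=True, Z=True, X=False, V=True:
V ⊕ W = True ⊕ True = False
V ↓ W = True ↓ True = False
(V ⊕ W) ⊕ (V ↓ W) = False ⊕ False = False
W ↔ Z = True ↔ True = True
(W ↔ Z) ↑ Z = True ↑ True = False
Z ⊕ ((W ↔ Z) ↑ Z) = True ⊕ False = True
¬(Z ⊕ ((W ↔ Z) ↑ Z)) = ¬True = False
((V ⊕ W) ⊕ (V ↓ W)) ⊕ ¬(Z ⊕ ((W ↔ Z) ↑ Z)) = False ⊕ False = False
X ↑ Y = False ↑ False = True
X ↓ W = False ↓ True = False
¬(X ↓ W) = ¬False = True
¬(X ↓ W) ↓ V = True ↓ True = False
(X ↑ Y) ↑ (¬(X ↓ W) ↓ V) = True ↑ False = True
X ↓ ((X ↑ Y) ↑ (¬(X ↓ W) ↓ V)) = False ↓ True = False
Z ⊕ X = True ⊕ False = True
Y ↓ Z = False ↓ True = False
(Z ⊕ X) ↑ (Y ↓ Z) = True ↑ False = True
(X ↓ ((X ↑ Y) ↑ (¬(X ↓ W) ↓ V))) ↓ ((Z ⊕ X) ↑ (Y ↓ Z)) = False ↓ True = False
¬((X ↓ ((X ↑ Y) ↑ (¬(X ↓ W) ↓ V))) ↓ ((Z ⊕ X) ↑ (Y ↓ Z))) = ¬False = True
(((V ⊕ W) ⊕ (V ↓ W)) ⊕ ¬(Z ⊕ ((W ↔ Z) ↑ Z))) ↓ ¬((X ↓ ((X ↑ Y) ↑ (¬(X ↓ W) ↓ V))) ↓ ((Z ⊕ X) ↑ (Y ↓ Z))) = False ↓ True = False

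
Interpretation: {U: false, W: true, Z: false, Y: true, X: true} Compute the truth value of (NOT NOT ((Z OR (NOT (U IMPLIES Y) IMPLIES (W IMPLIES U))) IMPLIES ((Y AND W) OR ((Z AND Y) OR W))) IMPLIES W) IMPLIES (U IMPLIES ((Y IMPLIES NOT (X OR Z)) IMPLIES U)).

true

U IMPLIES Y = false IMPLIES true = true
NOT (U IMPLIES Y) = NOT true = false
W IMPLIES U = true IMPLIES false = false
NOT (U IMPLIES Y) IMPLIES (W IMPLIES U) = false IMPLIES false = true
Z OR (NOT (U IMPLIES Y) IMPLIES (W IMPLIES U)) = false OR true = true
Y AND W = true AND true = true
Z AND Y = false AND true = false
(Z AND Y) OR W = false OR true = true
(Y AND W) OR ((Z AND Y) OR W) = true OR true = true
(Z OR (NOT (U IMPLIES Y) IMPLIES (W IMPLIES U))) IMPLIES ((Y AND W) OR ((Z AND Y) OR W)) = true IMPLIES true = true
NOT ((Z OR (NOT (U IMPLIES Y) IMPLIES (W IMPLIES U))) IMPLIES ((Y AND W) OR ((Z AND Y) OR W))) = NOT true = false
NOT NOT ((Z OR (NOT (U IMPLIES Y) IMPLIES (W IMPLIES U))) IMPLIES ((Y AND W) OR ((Z AND Y) OR W))) = NOT false = true
NOT NOT ((Z OR (NOT (U IMPLIES Y) IMPLIES (W IMPLIES U))) IMPLIES ((Y AND W) OR ((Z AND Y) OR W))) IMPLIES W = true IMPLIES true = true
X OR Z = true OR false = true
NOT (X OR Z) = NOT true = false
Y IMPLIES NOT (X OR Z) = true IMPLIES false = false
(Y IMPLIES NOT (X OR Z)) IMPLIES U = false IMPLIES false = true
U IMPLIES ((Y IMPLIES NOT (X OR Z)) IMPLIES U) = false IMPLIES true = true
(NOT NOT ((Z OR (NOT (U IMPLIES Y) IMPLIES (W IMPLIES U))) IMPLIES ((Y AND W) OR ((Z AND Y) OR W))) IMPLIES W) IMPLIES (U IMPLIES ((Y IMPLIES NOT (X OR Z)) IMPLIES U)) = true IMPLIES true = true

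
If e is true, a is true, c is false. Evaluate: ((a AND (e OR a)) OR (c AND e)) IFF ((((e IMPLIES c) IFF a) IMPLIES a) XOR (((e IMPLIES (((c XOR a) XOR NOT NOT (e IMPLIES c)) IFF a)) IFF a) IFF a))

F

e OR a = T OR T = T
a AND (e OR a) = T AND T = T
c AND e = F AND T = F
(a AND (e OR a)) OR (c AND e) = T OR F = T
e IMPLIES c = T IMPLIES F = F
(e IMPLIES c) IFF a = F IFF T = F
((e IMPLIES c) IFF a) IMPLIES a = F IMPLIES T = T
c XOR a = F XOR T = T
e IMPLIES c = T IMPLIES F = F
NOT (e IMPLIES c) = NOT F = T
NOT NOT (e IMPLIES c) = NOT T = F
(c XOR a) XOR NOT NOT (e IMPLIES c) = T XOR F = T
((c XOR a) XOR NOT NOT (e IMPLIES c)) IFF a = T IFF T = T
e IMPLIES (((c XOR a) XOR NOT NOT (e IMPLIES c)) IFF a) = T IMPLIES T = T
(e IMPLIES (((c XOR a) XOR NOT NOT (e IMPLIES c)) IFF a)) IFF a = T IFF T = T
((e IMPLIES (((c XOR a) XOR NOT NOT (e IMPLIES c)) IFF a)) IFF a) IFF a = T IFF T = T
(((e IMPLIES c) IFF a) IMPLIES a) XOR (((e IMPLIES (((c XOR a) XOR NOT NOT (e IMPLIES c)) IFF a)) IFF a) IFF a) = T XOR T = F
((a AND (e OR a)) OR (c AND e)) IFF ((((e IMPLIES c) IFF a) IMPLIES a) XOR (((e IMPLIES (((c XOR a) XOR NOT NOT (e IMPLIES c)) IFF a)) IFF a) IFF a)) = T IFF F = F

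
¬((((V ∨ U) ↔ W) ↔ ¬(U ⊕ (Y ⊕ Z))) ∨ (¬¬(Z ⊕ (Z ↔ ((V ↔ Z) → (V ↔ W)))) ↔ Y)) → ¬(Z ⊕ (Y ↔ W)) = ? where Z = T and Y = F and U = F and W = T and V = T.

V ∨ U = T ∨ F = T
(V ∨ U) ↔ W = T ↔ T = T
Y ⊕ Z = F ⊕ T = T
U ⊕ (Y ⊕ Z) = F ⊕ T = T
¬(U ⊕ (Y ⊕ Z)) = ¬T = F
((V ∨ U) ↔ W) ↔ ¬(U ⊕ (Y ⊕ Z)) = T ↔ F = F
V ↔ Z = T ↔ T = T
V ↔ W = T ↔ T = T
(V ↔ Z) → (V ↔ W) = T → T = T
Z ↔ ((V ↔ Z) → (V ↔ W)) = T ↔ T = T
Z ⊕ (Z ↔ ((V ↔ Z) → (V ↔ W))) = T ⊕ T = F
¬(Z ⊕ (Z ↔ ((V ↔ Z) → (V ↔ W)))) = ¬F = T
¬¬(Z ⊕ (Z ↔ ((V ↔ Z) → (V ↔ W)))) = ¬T = F
¬¬(Z ⊕ (Z ↔ ((V ↔ Z) → (V ↔ W)))) ↔ Y = F ↔ F = T
(((V ∨ U) ↔ W) ↔ ¬(U ⊕ (Y ⊕ Z))) ∨ (¬¬(Z ⊕ (Z ↔ ((V ↔ Z) → (V ↔ W)))) ↔ Y) = F ∨ T = T
¬((((V ∨ U) ↔ W) ↔ ¬(U ⊕ (Y ⊕ Z))) ∨ (¬¬(Z ⊕ (Z ↔ ((V ↔ Z) → (V ↔ W)))) ↔ Y)) = ¬T = F
Y ↔ W = F ↔ T = F
Z ⊕ (Y ↔ W) = T ⊕ F = T
¬(Z ⊕ (Y ↔ W)) = ¬T = F
¬((((V ∨ U) ↔ W) ↔ ¬(U ⊕ (Y ⊕ Z))) ∨ (¬¬(Z ⊕ (Z ↔ ((V ↔ Z) → (V ↔ W)))) ↔ Y)) → ¬(Z ⊕ (Y ↔ W)) = F → F = T

T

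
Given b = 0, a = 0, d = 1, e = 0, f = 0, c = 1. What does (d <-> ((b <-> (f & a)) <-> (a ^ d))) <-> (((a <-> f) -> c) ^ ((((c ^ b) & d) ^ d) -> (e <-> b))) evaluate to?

0

f & a = 0 & 0 = 0
b <-> (f & a) = 0 <-> 0 = 1
a ^ d = 0 ^ 1 = 1
(b <-> (f & a)) <-> (a ^ d) = 1 <-> 1 = 1
d <-> ((b <-> (f & a)) <-> (a ^ d)) = 1 <-> 1 = 1
a <-> f = 0 <-> 0 = 1
(a <-> f) -> c = 1 -> 1 = 1
c ^ b = 1 ^ 0 = 1
(c ^ b) & d = 1 & 1 = 1
((c ^ b) & d) ^ d = 1 ^ 1 = 0
e <-> b = 0 <-> 0 = 1
(((c ^ b) & d) ^ d) -> (e <-> b) = 0 -> 1 = 1
((a <-> f) -> c) ^ ((((c ^ b) & d) ^ d) -> (e <-> b)) = 1 ^ 1 = 0
(d <-> ((b <-> (f & a)) <-> (a ^ d))) <-> (((a <-> f) -> c) ^ ((((c ^ b) & d) ^ d) -> (e <-> b))) = 1 <-> 0 = 0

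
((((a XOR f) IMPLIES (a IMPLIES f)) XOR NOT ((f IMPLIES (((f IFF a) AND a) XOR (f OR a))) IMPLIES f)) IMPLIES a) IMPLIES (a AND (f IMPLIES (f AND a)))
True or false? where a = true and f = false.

true

Substituting a=true, f=false:
a XOR f = true XOR false = true
a IMPLIES f = true IMPLIES false = false
(a XOR f) IMPLIES (a IMPLIES f) = true IMPLIES false = false
f IFF a = false IFF true = false
(f IFF a) AND a = false AND true = false
f OR a = false OR true = true
((f IFF a) AND a) XOR (f OR a) = false XOR true = true
f IMPLIES (((f IFF a) AND a) XOR (f OR a)) = false IMPLIES true = true
(f IMPLIES (((f IFF a) AND a) XOR (f OR a))) IMPLIES f = true IMPLIES false = false
NOT ((f IMPLIES (((f IFF a) AND a) XOR (f OR a))) IMPLIES f) = NOT false = true
((a XOR f) IMPLIES (a IMPLIES f)) XOR NOT ((f IMPLIES (((f IFF a) AND a) XOR (f OR a))) IMPLIES f) = false XOR true = true
(((a XOR f) IMPLIES (a IMPLIES f)) XOR NOT ((f IMPLIES (((f IFF a) AND a) XOR (f OR a))) IMPLIES f)) IMPLIES a = true IMPLIES true = true
f AND a = false AND true = false
f IMPLIES (f AND a) = false IMPLIES false = true
a AND (f IMPLIES (f AND a)) = true AND true = true
((((a XOR f) IMPLIES (a IMPLIES f)) XOR NOT ((f IMPLIES (((f IFF a) AND a) XOR (f OR a))) IMPLIES f)) IMPLIES a) IMPLIES (a AND (f IMPLIES (f AND a))) = true IMPLIES true = true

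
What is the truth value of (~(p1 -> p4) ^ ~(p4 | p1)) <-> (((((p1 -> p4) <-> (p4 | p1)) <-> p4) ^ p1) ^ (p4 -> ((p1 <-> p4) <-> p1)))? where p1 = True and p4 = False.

p1 -> p4 = True -> False = False
~(p1 -> p4) = ~False = True
p4 | p1 = False | True = True
~(p4 | p1) = ~True = False
~(p1 -> p4) ^ ~(p4 | p1) = True ^ False = True
p1 -> p4 = True -> False = False
p4 | p1 = False | True = True
(p1 -> p4) <-> (p4 | p1) = False <-> True = False
((p1 -> p4) <-> (p4 | p1)) <-> p4 = False <-> False = True
(((p1 -> p4) <-> (p4 | p1)) <-> p4) ^ p1 = True ^ True = False
p1 <-> p4 = True <-> False = False
(p1 <-> p4) <-> p1 = False <-> True = False
p4 -> ((p1 <-> p4) <-> p1) = False -> False = True
((((p1 -> p4) <-> (p4 | p1)) <-> p4) ^ p1) ^ (p4 -> ((p1 <-> p4) <-> p1)) = False ^ True = True
(~(p1 -> p4) ^ ~(p4 | p1)) <-> (((((p1 -> p4) <-> (p4 | p1)) <-> p4) ^ p1) ^ (p4 -> ((p1 <-> p4) <-> p1))) = True <-> True = True

True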